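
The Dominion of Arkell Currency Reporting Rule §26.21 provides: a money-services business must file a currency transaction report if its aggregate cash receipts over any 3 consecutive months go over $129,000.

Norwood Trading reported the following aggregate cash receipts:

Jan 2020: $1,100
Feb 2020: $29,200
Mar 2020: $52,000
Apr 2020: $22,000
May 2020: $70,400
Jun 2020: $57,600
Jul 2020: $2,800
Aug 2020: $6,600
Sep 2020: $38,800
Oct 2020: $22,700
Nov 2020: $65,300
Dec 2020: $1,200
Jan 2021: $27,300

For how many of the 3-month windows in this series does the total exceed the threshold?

3

Jan 2020–Mar 2020: $1,100 + $29,200 + $52,000 = $82,300 (under)
Feb 2020–Apr 2020: $29,200 + $52,000 + $22,000 = $103,200 (under)
Mar 2020–May 2020: $52,000 + $22,000 + $70,400 = $144,400 (over)
Apr 2020–Jun 2020: $22,000 + $70,400 + $57,600 = $150,000 (over)
May 2020–Jul 2020: $70,400 + $57,600 + $2,800 = $130,800 (over)
Jun 2020–Aug 2020: $57,600 + $2,800 + $6,600 = $67,000 (under)
Jul 2020–Sep 2020: $2,800 + $6,600 + $38,800 = $48,200 (under)
Aug 2020–Oct 2020: $6,600 + $38,800 + $22,700 = $68,100 (under)
Sep 2020–Nov 2020: $38,800 + $22,700 + $65,300 = $126,800 (under)
Oct 2020–Dec 2020: $22,700 + $65,300 + $1,200 = $89,200 (under)
Nov 2020–Jan 2021: $65,300 + $1,200 + $27,300 = $93,800 (under)
3 windows exceed the threshold.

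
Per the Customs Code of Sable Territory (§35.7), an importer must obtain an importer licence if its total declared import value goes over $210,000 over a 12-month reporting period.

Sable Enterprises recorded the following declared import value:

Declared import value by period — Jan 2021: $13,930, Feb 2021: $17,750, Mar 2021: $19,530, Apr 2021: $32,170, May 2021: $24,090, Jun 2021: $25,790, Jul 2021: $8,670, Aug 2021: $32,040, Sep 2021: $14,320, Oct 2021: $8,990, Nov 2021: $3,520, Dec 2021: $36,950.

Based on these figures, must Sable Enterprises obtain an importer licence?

Total declared import value: $13,930 + $17,750 + $19,530 + $32,170 + $24,090 + $25,790 + $8,670 + $32,040 + $14,320 + $8,990 + $3,520 + $36,950 = $237,750.
$237,750 > $210,000, so the threshold is exceeded.

Yes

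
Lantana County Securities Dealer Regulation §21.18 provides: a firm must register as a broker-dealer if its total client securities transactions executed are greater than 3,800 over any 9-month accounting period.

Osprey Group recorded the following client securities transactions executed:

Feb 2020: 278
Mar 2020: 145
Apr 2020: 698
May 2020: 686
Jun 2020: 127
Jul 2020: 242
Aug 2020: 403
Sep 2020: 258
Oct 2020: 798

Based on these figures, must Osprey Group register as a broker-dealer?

Total client securities transactions executed: 278 + 145 + 698 + 686 + 127 + 242 + 403 + 258 + 798 = 3,635.
3,635 ≤ 3,800, so the threshold is not exceeded.

No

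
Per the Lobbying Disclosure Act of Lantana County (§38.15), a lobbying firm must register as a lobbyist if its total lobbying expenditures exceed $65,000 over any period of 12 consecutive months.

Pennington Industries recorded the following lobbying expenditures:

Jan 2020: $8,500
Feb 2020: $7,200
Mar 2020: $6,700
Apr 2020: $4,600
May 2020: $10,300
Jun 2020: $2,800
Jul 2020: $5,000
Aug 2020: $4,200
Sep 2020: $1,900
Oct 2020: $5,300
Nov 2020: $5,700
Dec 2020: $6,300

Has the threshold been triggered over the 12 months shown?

Yes

Total lobbying expenditures: $8,500 + $7,200 + $6,700 + $4,600 + $10,300 + $2,800 + $5,000 + $4,200 + $1,900 + $5,300 + $5,700 + $6,300 = $68,500.
$68,500 > $65,000, so the threshold is exceeded.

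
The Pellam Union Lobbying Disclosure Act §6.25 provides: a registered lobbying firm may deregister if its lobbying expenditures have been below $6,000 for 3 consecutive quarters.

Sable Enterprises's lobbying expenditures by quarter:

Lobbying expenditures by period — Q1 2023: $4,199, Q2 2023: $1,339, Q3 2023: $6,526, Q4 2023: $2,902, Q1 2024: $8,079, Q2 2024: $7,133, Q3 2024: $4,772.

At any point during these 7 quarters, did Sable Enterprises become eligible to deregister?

Quarters below $6,000: Q1 2023, Q2 2023, Q4 2023, Q3 2024.
Longest run of consecutive quarters below the threshold: 2.
2 < 3, so Sable Enterprises never became eligible.

No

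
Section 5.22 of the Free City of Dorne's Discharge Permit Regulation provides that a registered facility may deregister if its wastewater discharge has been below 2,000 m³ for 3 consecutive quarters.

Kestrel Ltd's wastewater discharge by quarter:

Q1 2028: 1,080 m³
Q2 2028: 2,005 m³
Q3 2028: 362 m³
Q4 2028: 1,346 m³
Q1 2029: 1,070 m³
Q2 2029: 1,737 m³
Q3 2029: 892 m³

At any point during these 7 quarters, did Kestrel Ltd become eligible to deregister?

Yes

Quarters below 2,000 m³: Q1 2028, Q3 2028, Q4 2028, Q1 2029, Q2 2029, Q3 2029.
Longest run of consecutive quarters below the threshold: 5.
5 ≥ 3, so Kestrel Ltd became eligible.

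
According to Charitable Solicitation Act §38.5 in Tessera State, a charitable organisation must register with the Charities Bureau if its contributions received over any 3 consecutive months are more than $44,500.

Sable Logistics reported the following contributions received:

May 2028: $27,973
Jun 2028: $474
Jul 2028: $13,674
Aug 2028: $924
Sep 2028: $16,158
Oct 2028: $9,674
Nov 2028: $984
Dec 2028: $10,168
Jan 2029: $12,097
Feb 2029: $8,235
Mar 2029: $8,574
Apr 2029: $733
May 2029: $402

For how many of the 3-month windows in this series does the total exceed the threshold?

May 2028–Jul 2028: $27,973 + $474 + $13,674 = $42,121 (under)
Jun 2028–Aug 2028: $474 + $13,674 + $924 = $15,072 (under)
Jul 2028–Sep 2028: $13,674 + $924 + $16,158 = $30,756 (under)
Aug 2028–Oct 2028: $924 + $16,158 + $9,674 = $26,756 (under)
Sep 2028–Nov 2028: $16,158 + $9,674 + $984 = $26,816 (under)
Oct 2028–Dec 2028: $9,674 + $984 + $10,168 = $20,826 (under)
Nov 2028–Jan 2029: $984 + $10,168 + $12,097 = $23,249 (under)
Dec 2028–Feb 2029: $10,168 + $12,097 + $8,235 = $30,500 (under)
Jan 2029–Mar 2029: $12,097 + $8,235 + $8,574 = $28,906 (under)
Feb 2029–Apr 2029: $8,235 + $8,574 + $733 = $17,542 (under)
Mar 2029–May 2029: $8,574 + $733 + $402 = $9,709 (under)
0 windows exceed the threshold.

0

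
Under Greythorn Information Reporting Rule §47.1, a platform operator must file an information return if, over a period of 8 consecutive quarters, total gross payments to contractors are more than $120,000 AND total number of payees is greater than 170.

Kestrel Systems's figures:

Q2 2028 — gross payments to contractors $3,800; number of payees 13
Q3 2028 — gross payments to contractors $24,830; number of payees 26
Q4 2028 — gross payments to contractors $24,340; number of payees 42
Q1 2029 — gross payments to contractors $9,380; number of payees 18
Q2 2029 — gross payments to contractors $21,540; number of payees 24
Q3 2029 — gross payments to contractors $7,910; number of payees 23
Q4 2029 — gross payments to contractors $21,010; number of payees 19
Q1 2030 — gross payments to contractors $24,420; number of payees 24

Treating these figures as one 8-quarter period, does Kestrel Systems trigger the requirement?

Total gross payments to contractors: $3,800 + $24,830 + $24,340 + $9,380 + $21,540 + $7,910 + $21,010 + $24,420 = $137,230 (> $120,000).
Total number of payees: 13 + 26 + 42 + 18 + 24 + 23 + 19 + 24 = 189 (> 170).
The test is 'and': both thresholds are exceeded.

Yes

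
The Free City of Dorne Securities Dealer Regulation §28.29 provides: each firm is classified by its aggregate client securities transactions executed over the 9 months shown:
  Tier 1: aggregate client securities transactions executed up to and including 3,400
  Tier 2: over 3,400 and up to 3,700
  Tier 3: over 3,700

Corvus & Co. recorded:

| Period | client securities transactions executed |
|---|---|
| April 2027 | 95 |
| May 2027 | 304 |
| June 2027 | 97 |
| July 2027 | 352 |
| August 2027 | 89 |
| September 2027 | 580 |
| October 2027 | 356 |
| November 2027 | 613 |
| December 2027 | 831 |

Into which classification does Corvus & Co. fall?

Tier 1

Aggregate client securities transactions executed: 95 + 304 + 97 + 352 + 89 + 580 + 356 + 613 + 831 = 3,317.
3,317 ≤ 3,400, so Tier 1 applies.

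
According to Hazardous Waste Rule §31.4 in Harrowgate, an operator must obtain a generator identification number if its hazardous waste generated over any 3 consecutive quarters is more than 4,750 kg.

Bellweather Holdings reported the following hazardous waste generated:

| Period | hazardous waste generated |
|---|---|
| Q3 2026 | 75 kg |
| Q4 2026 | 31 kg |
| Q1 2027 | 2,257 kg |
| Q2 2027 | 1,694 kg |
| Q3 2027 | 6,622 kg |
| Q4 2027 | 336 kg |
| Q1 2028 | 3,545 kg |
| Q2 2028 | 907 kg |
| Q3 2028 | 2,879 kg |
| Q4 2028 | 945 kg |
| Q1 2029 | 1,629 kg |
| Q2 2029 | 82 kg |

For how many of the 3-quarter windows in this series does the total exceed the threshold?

Q3 2026–Q1 2027: 75 kg + 31 kg + 2,257 kg = 2,363 kg (under)
Q4 2026–Q2 2027: 31 kg + 2,257 kg + 1,694 kg = 3,982 kg (under)
Q1 2027–Q3 2027: 2,257 kg + 1,694 kg + 6,622 kg = 10,573 kg (over)
Q2 2027–Q4 2027: 1,694 kg + 6,622 kg + 336 kg = 8,652 kg (over)
Q3 2027–Q1 2028: 6,622 kg + 336 kg + 3,545 kg = 10,503 kg (over)
Q4 2027–Q2 2028: 336 kg + 3,545 kg + 907 kg = 4,788 kg (over)
Q1 2028–Q3 2028: 3,545 kg + 907 kg + 2,879 kg = 7,331 kg (over)
Q2 2028–Q4 2028: 907 kg + 2,879 kg + 945 kg = 4,731 kg (under)
Q3 2028–Q1 2029: 2,879 kg + 945 kg + 1,629 kg = 5,453 kg (over)
Q4 2028–Q2 2029: 945 kg + 1,629 kg + 82 kg = 2,656 kg (under)
6 windows exceed the threshold.

6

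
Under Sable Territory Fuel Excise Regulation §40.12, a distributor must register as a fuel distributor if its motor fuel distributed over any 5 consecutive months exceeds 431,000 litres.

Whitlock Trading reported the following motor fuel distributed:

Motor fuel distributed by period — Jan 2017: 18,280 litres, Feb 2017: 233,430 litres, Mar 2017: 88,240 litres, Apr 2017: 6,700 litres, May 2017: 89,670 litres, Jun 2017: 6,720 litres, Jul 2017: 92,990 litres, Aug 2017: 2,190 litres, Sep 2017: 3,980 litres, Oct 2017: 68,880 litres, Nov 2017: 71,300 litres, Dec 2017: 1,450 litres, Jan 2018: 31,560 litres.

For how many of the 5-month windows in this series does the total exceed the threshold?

1

Jan 2017–May 2017: 18,280 litres + 233,430 litres + 88,240 litres + 6,700 litres + 89,670 litres = 436,320 litres (over)
Feb 2017–Jun 2017: 233,430 litres + 88,240 litres + 6,700 litres + 89,670 litres + 6,720 litres = 424,760 litres (under)
Mar 2017–Jul 2017: 88,240 litres + 6,700 litres + 89,670 litres + 6,720 litres + 92,990 litres = 284,320 litres (under)
Apr 2017–Aug 2017: 6,700 litres + 89,670 litres + 6,720 litres + 92,990 litres + 2,190 litres = 198,270 litres (under)
May 2017–Sep 2017: 89,670 litres + 6,720 litres + 92,990 litres + 2,190 litres + 3,980 litres = 195,550 litres (under)
Jun 2017–Oct 2017: 6,720 litres + 92,990 litres + 2,190 litres + 3,980 litres + 68,880 litres = 174,760 litres (under)
Jul 2017–Nov 2017: 92,990 litres + 2,190 litres + 3,980 litres + 68,880 litres + 71,300 litres = 239,340 litres (under)
Aug 2017–Dec 2017: 2,190 litres + 3,980 litres + 68,880 litres + 71,300 litres + 1,450 litres = 147,800 litres (under)
Sep 2017–Jan 2018: 3,980 litres + 68,880 litres + 71,300 litres + 1,450 litres + 31,560 litres = 177,170 litres (under)
1 window exceeds the threshold.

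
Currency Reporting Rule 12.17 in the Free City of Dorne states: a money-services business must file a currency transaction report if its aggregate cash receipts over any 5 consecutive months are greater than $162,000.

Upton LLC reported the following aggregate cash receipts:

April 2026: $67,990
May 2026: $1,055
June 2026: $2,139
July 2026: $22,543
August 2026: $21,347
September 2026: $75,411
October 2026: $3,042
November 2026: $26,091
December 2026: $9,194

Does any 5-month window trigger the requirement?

No

April 2026–August 2026: $67,990 + $1,055 + $2,139 + $22,543 + $21,347 = $115,074 (under)
May 2026–September 2026: $1,055 + $2,139 + $22,543 + $21,347 + $75,411 = $122,495 (under)
June 2026–October 2026: $2,139 + $22,543 + $21,347 + $75,411 + $3,042 = $124,482 (under)
July 2026–November 2026: $22,543 + $21,347 + $75,411 + $3,042 + $26,091 = $148,434 (under)
August 2026–December 2026: $21,347 + $75,411 + $3,042 + $26,091 + $9,194 = $135,085 (under)
No window exceeds $162,000.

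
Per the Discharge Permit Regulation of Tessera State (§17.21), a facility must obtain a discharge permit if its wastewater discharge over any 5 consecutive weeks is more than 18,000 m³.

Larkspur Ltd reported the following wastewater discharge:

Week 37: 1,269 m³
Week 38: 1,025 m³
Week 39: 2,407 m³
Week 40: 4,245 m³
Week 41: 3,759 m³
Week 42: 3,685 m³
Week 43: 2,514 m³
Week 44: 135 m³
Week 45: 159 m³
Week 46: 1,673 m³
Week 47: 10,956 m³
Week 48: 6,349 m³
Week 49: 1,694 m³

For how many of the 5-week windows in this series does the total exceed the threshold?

Week 37–Week 41: 1,269 m³ + 1,025 m³ + 2,407 m³ + 4,245 m³ + 3,759 m³ = 12,705 m³ (under)
Week 38–Week 42: 1,025 m³ + 2,407 m³ + 4,245 m³ + 3,759 m³ + 3,685 m³ = 15,121 m³ (under)
Week 39–Week 43: 2,407 m³ + 4,245 m³ + 3,759 m³ + 3,685 m³ + 2,514 m³ = 16,610 m³ (under)
Week 40–Week 44: 4,245 m³ + 3,759 m³ + 3,685 m³ + 2,514 m³ + 135 m³ = 14,338 m³ (under)
Week 41–Week 45: 3,759 m³ + 3,685 m³ + 2,514 m³ + 135 m³ + 159 m³ = 10,252 m³ (under)
Week 42–Week 46: 3,685 m³ + 2,514 m³ + 135 m³ + 159 m³ + 1,673 m³ = 8,166 m³ (under)
Week 43–Week 47: 2,514 m³ + 135 m³ + 159 m³ + 1,673 m³ + 10,956 m³ = 15,437 m³ (under)
Week 44–Week 48: 135 m³ + 159 m³ + 1,673 m³ + 10,956 m³ + 6,349 m³ = 19,272 m³ (over)
Week 45–Week 49: 159 m³ + 1,673 m³ + 10,956 m³ + 6,349 m³ + 1,694 m³ = 20,831 m³ (over)
2 windows exceed the threshold.

2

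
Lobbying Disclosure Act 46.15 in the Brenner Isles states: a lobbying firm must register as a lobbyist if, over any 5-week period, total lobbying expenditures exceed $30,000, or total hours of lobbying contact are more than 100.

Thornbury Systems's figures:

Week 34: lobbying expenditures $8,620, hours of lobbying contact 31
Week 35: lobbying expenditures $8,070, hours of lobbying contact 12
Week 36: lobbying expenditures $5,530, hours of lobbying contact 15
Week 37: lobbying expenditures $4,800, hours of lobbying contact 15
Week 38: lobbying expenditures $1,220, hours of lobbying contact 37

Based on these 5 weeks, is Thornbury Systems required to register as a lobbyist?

Total lobbying expenditures: $8,620 + $8,070 + $5,530 + $4,800 + $1,220 = $28,240 (≤ $30,000).
Total hours of lobbying contact: 31 + 12 + 15 + 15 + 37 = 110 (> 100).
The test is 'or': at least one threshold is exceeded.

Yes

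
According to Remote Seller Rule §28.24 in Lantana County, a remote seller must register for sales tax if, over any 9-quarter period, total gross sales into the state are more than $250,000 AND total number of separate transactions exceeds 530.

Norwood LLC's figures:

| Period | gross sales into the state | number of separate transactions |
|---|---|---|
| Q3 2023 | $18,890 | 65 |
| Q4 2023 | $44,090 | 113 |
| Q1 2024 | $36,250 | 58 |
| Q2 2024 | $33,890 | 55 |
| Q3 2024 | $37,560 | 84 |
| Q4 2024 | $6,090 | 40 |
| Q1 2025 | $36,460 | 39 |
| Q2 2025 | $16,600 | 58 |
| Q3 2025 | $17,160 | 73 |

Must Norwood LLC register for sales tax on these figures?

Total gross sales into the state: $18,890 + $44,090 + $36,250 + $33,890 + $37,560 + $6,090 + $36,460 + $16,600 + $17,160 = $246,990 (≤ $250,000).
Total number of separate transactions: 65 + 113 + 58 + 55 + 84 + 40 + 39 + 58 + 73 = 585 (> 530).
The test is 'and': the rule requires both, and at least one is not exceeded.

No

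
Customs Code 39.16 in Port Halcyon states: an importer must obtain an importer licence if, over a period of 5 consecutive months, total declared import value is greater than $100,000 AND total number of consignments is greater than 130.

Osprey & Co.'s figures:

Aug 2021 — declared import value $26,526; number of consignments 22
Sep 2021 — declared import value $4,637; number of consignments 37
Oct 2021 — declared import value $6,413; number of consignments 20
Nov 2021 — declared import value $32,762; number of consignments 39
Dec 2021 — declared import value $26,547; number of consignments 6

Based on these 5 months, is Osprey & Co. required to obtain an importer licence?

Total declared import value: $26,526 + $4,637 + $6,413 + $32,762 + $26,547 = $96,885 (≤ $100,000).
Total number of consignments: 22 + 37 + 20 + 39 + 6 = 124 (≤ 130).
The test is 'and': the rule requires both, and at least one is not exceeded.

No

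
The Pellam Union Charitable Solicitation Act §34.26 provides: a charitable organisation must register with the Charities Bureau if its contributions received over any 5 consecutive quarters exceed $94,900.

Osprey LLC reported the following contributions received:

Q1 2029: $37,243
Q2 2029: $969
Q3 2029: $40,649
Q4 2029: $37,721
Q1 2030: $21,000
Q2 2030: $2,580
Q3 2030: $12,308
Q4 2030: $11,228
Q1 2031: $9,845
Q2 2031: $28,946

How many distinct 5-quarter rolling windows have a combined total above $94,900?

3

Q1 2029–Q1 2030: $37,243 + $969 + $40,649 + $37,721 + $21,000 = $137,582 (over)
Q2 2029–Q2 2030: $969 + $40,649 + $37,721 + $21,000 + $2,580 = $102,919 (over)
Q3 2029–Q3 2030: $40,649 + $37,721 + $21,000 + $2,580 + $12,308 = $114,258 (over)
Q4 2029–Q4 2030: $37,721 + $21,000 + $2,580 + $12,308 + $11,228 = $84,837 (under)
Q1 2030–Q1 2031: $21,000 + $2,580 + $12,308 + $11,228 + $9,845 = $56,961 (under)
Q2 2030–Q2 2031: $2,580 + $12,308 + $11,228 + $9,845 + $28,946 = $64,907 (under)
3 windows exceed the threshold.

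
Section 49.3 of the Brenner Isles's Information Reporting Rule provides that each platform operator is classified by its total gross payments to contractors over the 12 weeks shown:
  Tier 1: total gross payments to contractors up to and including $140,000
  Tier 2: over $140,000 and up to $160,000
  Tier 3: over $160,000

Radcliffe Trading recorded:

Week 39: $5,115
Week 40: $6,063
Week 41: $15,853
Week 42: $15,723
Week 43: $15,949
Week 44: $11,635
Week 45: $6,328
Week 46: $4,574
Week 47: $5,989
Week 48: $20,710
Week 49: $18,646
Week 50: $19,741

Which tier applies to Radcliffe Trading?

Total gross payments to contractors: $5,115 + $6,063 + $15,853 + $15,723 + $15,949 + $11,635 + $6,328 + $4,574 + $5,989 + $20,710 + $18,646 + $19,741 = $146,326.
$140,000 < $146,326 ≤ $160,000, so Tier 2 applies.

Tier 2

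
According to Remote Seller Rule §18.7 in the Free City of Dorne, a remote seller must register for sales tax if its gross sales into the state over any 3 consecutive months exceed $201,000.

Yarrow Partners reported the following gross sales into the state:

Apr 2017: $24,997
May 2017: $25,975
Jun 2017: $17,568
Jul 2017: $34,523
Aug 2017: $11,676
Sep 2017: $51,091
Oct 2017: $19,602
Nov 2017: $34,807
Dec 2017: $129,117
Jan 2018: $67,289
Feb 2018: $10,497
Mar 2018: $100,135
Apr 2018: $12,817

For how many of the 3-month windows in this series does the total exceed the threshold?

Apr 2017–Jun 2017: $24,997 + $25,975 + $17,568 = $68,540 (under)
May 2017–Jul 2017: $25,975 + $17,568 + $34,523 = $78,066 (under)
Jun 2017–Aug 2017: $17,568 + $34,523 + $11,676 = $63,767 (under)
Jul 2017–Sep 2017: $34,523 + $11,676 + $51,091 = $97,290 (under)
Aug 2017–Oct 2017: $11,676 + $51,091 + $19,602 = $82,369 (under)
Sep 2017–Nov 2017: $51,091 + $19,602 + $34,807 = $105,500 (under)
Oct 2017–Dec 2017: $19,602 + $34,807 + $129,117 = $183,526 (under)
Nov 2017–Jan 2018: $34,807 + $129,117 + $67,289 = $231,213 (over)
Dec 2017–Feb 2018: $129,117 + $67,289 + $10,497 = $206,903 (over)
Jan 2018–Mar 2018: $67,289 + $10,497 + $100,135 = $177,921 (under)
Feb 2018–Apr 2018: $10,497 + $100,135 + $12,817 = $123,449 (under)
2 windows exceed the threshold.

2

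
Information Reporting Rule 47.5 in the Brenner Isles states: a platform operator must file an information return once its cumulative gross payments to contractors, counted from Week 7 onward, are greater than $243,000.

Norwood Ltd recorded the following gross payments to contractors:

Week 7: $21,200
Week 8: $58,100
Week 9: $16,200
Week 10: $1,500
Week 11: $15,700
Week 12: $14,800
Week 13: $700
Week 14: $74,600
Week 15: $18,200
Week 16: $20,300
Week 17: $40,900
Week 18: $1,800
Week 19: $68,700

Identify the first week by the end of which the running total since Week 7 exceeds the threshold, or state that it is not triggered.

Week 17

Through Week 7: $21,200
Through Week 8: $79,300
Through Week 9: $95,500
Through Week 10: $97,000
Through Week 11: $112,700
Through Week 12: $127,500
Through Week 13: $128,200
Through Week 14: $202,800
Through Week 15: $221,000
Through Week 16: $241,300
Through Week 17: $282,200 ← exceeds threshold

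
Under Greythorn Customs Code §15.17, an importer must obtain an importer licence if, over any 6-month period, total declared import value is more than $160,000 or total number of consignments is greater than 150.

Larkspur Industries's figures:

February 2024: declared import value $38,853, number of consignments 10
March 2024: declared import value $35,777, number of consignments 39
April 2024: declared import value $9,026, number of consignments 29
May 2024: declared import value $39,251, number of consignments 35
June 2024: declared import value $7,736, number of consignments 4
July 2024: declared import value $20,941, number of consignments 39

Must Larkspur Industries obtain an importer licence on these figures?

Yes

Total declared import value: $38,853 + $35,777 + $9,026 + $39,251 + $7,736 + $20,941 = $151,584 (≤ $160,000).
Total number of consignments: 10 + 39 + 29 + 35 + 4 + 39 = 156 (> 150).
The test is 'or': at least one threshold is exceeded.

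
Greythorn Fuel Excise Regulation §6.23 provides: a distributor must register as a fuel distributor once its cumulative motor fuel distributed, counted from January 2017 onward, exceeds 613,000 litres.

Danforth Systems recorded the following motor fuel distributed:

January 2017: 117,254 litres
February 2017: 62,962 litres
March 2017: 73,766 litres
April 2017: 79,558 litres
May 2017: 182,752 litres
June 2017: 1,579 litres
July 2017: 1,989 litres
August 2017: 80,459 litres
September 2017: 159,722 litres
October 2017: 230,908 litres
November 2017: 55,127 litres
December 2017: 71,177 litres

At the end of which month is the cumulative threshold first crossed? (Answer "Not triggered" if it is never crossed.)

Through January 2017: 117,254 litres
Through February 2017: 180,216 litres
Through March 2017: 253,982 litres
Through April 2017: 333,540 litres
Through May 2017: 516,292 litres
Through June 2017: 517,871 litres
Through July 2017: 519,860 litres
Through August 2017: 600,319 litres
Through September 2017: 760,041 litres ← exceeds threshold

September 2017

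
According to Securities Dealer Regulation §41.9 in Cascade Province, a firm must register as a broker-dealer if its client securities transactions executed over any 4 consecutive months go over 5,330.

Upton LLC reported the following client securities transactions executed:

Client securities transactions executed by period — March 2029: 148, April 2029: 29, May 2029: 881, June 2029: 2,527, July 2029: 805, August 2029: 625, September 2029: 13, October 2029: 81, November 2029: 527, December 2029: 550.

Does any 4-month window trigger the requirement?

March 2029–June 2029: 148 + 29 + 881 + 2,527 = 3,585 (under)
April 2029–July 2029: 29 + 881 + 2,527 + 805 = 4,242 (under)
May 2029–August 2029: 881 + 2,527 + 805 + 625 = 4,838 (under)
June 2029–September 2029: 2,527 + 805 + 625 + 13 = 3,970 (under)
July 2029–October 2029: 805 + 625 + 13 + 81 = 1,524 (under)
August 2029–November 2029: 625 + 13 + 81 + 527 = 1,246 (under)
September 2029–December 2029: 13 + 81 + 527 + 550 = 1,171 (under)
No window exceeds 5,330.

No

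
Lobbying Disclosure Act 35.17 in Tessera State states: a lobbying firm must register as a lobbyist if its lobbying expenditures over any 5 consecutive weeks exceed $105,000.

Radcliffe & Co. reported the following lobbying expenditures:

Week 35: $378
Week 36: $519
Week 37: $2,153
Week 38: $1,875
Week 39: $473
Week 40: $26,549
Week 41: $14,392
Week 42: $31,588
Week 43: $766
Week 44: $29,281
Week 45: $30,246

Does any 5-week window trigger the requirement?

Week 35–Week 39: $378 + $519 + $2,153 + $1,875 + $473 = $5,398 (under)
Week 36–Week 40: $519 + $2,153 + $1,875 + $473 + $26,549 = $31,569 (under)
Week 37–Week 41: $2,153 + $1,875 + $473 + $26,549 + $14,392 = $45,442 (under)
Week 38–Week 42: $1,875 + $473 + $26,549 + $14,392 + $31,588 = $74,877 (under)
Week 39–Week 43: $473 + $26,549 + $14,392 + $31,588 + $766 = $73,768 (under)
Week 40–Week 44: $26,549 + $14,392 + $31,588 + $766 + $29,281 = $102,576 (under)
Week 41–Week 45: $14,392 + $31,588 + $766 + $29,281 + $30,246 = $106,273 (over)
At least one window exceeds $105,000.

Yes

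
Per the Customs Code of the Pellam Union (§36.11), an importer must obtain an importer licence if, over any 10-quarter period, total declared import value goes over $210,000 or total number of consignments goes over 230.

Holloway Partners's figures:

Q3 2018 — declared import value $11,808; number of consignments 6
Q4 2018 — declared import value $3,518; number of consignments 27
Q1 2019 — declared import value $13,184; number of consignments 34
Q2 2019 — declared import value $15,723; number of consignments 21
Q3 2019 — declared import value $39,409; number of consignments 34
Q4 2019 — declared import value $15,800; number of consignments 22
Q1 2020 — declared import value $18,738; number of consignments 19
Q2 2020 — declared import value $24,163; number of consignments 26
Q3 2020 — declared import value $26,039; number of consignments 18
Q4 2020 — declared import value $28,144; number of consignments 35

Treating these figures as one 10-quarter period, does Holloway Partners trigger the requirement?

Yes

Total declared import value: $11,808 + $3,518 + $13,184 + $15,723 + $39,409 + $15,800 + $18,738 + $24,163 + $26,039 + $28,144 = $196,526 (≤ $210,000).
Total number of consignments: 6 + 27 + 34 + 21 + 34 + 22 + 19 + 26 + 18 + 35 = 242 (> 230).
The test is 'or': at least one threshold is exceeded.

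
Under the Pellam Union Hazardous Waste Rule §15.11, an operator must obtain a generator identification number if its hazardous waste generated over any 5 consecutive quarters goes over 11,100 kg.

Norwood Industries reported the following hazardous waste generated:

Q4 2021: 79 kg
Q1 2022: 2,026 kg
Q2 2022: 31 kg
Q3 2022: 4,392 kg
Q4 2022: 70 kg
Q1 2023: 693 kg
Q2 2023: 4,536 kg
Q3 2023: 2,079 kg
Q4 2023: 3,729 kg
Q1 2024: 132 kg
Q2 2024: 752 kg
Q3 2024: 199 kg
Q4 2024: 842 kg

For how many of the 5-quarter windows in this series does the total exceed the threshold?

Q4 2021–Q4 2022: 79 kg + 2,026 kg + 31 kg + 4,392 kg + 70 kg = 6,598 kg (under)
Q1 2022–Q1 2023: 2,026 kg + 31 kg + 4,392 kg + 70 kg + 693 kg = 7,212 kg (under)
Q2 2022–Q2 2023: 31 kg + 4,392 kg + 70 kg + 693 kg + 4,536 kg = 9,722 kg (under)
Q3 2022–Q3 2023: 4,392 kg + 70 kg + 693 kg + 4,536 kg + 2,079 kg = 11,770 kg (over)
Q4 2022–Q4 2023: 70 kg + 693 kg + 4,536 kg + 2,079 kg + 3,729 kg = 11,107 kg (over)
Q1 2023–Q1 2024: 693 kg + 4,536 kg + 2,079 kg + 3,729 kg + 132 kg = 11,169 kg (over)
Q2 2023–Q2 2024: 4,536 kg + 2,079 kg + 3,729 kg + 132 kg + 752 kg = 11,228 kg (over)
Q3 2023–Q3 2024: 2,079 kg + 3,729 kg + 132 kg + 752 kg + 199 kg = 6,891 kg (under)
Q4 2023–Q4 2024: 3,729 kg + 132 kg + 752 kg + 199 kg + 842 kg = 5,654 kg (under)
4 windows exceed the threshold.

4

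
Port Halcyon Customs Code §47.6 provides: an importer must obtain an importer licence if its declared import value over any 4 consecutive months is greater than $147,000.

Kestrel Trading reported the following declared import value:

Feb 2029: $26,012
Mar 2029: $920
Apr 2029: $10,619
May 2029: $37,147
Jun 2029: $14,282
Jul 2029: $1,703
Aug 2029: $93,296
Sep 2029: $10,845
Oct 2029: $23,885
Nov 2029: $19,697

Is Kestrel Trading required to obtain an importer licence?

Yes

Feb 2029–May 2029: $26,012 + $920 + $10,619 + $37,147 = $74,698 (under)
Mar 2029–Jun 2029: $920 + $10,619 + $37,147 + $14,282 = $62,968 (under)
Apr 2029–Jul 2029: $10,619 + $37,147 + $14,282 + $1,703 = $63,751 (under)
May 2029–Aug 2029: $37,147 + $14,282 + $1,703 + $93,296 = $146,428 (under)
Jun 2029–Sep 2029: $14,282 + $1,703 + $93,296 + $10,845 = $120,126 (under)
Jul 2029–Oct 2029: $1,703 + $93,296 + $10,845 + $23,885 = $129,729 (under)
Aug 2029–Nov 2029: $93,296 + $10,845 + $23,885 + $19,697 = $147,723 (over)
At least one window exceeds $147,000.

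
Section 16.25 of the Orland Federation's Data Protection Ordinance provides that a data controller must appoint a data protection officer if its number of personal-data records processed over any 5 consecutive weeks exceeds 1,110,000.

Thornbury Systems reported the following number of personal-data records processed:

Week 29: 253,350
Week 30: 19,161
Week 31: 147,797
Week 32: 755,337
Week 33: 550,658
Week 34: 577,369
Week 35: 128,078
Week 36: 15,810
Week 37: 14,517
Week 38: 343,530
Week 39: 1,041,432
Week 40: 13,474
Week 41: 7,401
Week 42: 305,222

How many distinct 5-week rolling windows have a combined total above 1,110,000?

9

Week 29–Week 33: 253,350 + 19,161 + 147,797 + 755,337 + 550,658 = 1,726,303 (over)
Week 30–Week 34: 19,161 + 147,797 + 755,337 + 550,658 + 577,369 = 2,050,322 (over)
Week 31–Week 35: 147,797 + 755,337 + 550,658 + 577,369 + 128,078 = 2,159,239 (over)
Week 32–Week 36: 755,337 + 550,658 + 577,369 + 128,078 + 15,810 = 2,027,252 (over)
Week 33–Week 37: 550,658 + 577,369 + 128,078 + 15,810 + 14,517 = 1,286,432 (over)
Week 34–Week 38: 577,369 + 128,078 + 15,810 + 14,517 + 343,530 = 1,079,304 (under)
Week 35–Week 39: 128,078 + 15,810 + 14,517 + 343,530 + 1,041,432 = 1,543,367 (over)
Week 36–Week 40: 15,810 + 14,517 + 343,530 + 1,041,432 + 13,474 = 1,428,763 (over)
Week 37–Week 41: 14,517 + 343,530 + 1,041,432 + 13,474 + 7,401 = 1,420,354 (over)
Week 38–Week 42: 343,530 + 1,041,432 + 13,474 + 7,401 + 305,222 = 1,711,059 (over)
9 windows exceed the threshold.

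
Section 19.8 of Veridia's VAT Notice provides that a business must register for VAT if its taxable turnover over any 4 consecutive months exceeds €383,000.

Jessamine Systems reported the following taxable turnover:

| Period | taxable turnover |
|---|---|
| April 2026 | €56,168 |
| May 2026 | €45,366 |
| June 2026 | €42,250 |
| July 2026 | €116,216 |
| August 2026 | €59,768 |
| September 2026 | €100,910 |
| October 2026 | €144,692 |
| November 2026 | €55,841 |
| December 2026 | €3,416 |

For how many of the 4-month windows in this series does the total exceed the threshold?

1

April 2026–July 2026: €56,168 + €45,366 + €42,250 + €116,216 = €260,000 (under)
May 2026–August 2026: €45,366 + €42,250 + €116,216 + €59,768 = €263,600 (under)
June 2026–September 2026: €42,250 + €116,216 + €59,768 + €100,910 = €319,144 (under)
July 2026–October 2026: €116,216 + €59,768 + €100,910 + €144,692 = €421,586 (over)
August 2026–November 2026: €59,768 + €100,910 + €144,692 + €55,841 = €361,211 (under)
September 2026–December 2026: €100,910 + €144,692 + €55,841 + €3,416 = €304,859 (under)
1 window exceeds the threshold.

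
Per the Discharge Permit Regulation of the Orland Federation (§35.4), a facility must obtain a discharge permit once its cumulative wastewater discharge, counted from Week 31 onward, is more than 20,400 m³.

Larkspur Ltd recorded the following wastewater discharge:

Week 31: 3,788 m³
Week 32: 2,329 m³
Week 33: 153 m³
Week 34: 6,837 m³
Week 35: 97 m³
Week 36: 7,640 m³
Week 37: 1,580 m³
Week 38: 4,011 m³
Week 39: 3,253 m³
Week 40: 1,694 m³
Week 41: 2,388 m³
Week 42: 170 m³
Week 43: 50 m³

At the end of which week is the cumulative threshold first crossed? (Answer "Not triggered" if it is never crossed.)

Week 36

Through Week 31: 3,788 m³
Through Week 32: 6,117 m³
Through Week 33: 6,270 m³
Through Week 34: 13,107 m³
Through Week 35: 13,204 m³
Through Week 36: 20,844 m³ ← exceeds threshold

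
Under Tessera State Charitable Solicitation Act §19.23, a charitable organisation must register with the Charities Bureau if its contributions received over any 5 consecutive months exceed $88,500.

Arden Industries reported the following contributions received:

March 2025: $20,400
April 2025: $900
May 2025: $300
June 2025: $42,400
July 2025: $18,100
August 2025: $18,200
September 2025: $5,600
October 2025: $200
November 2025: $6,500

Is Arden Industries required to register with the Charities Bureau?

March 2025–July 2025: $20,400 + $900 + $300 + $42,400 + $18,100 = $82,100 (under)
April 2025–August 2025: $900 + $300 + $42,400 + $18,100 + $18,200 = $79,900 (under)
May 2025–September 2025: $300 + $42,400 + $18,100 + $18,200 + $5,600 = $84,600 (under)
June 2025–October 2025: $42,400 + $18,100 + $18,200 + $5,600 + $200 = $84,500 (under)
July 2025–November 2025: $18,100 + $18,200 + $5,600 + $200 + $6,500 = $48,600 (under)
No window exceeds $88,500.

No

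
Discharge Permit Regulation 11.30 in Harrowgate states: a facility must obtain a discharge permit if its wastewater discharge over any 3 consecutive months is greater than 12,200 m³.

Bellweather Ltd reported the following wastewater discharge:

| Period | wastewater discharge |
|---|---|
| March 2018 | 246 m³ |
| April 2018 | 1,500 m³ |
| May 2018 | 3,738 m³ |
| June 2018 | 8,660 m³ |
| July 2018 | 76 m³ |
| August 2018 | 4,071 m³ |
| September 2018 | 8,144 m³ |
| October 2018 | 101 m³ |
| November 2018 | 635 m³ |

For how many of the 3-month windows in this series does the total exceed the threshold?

5

March 2018–May 2018: 246 m³ + 1,500 m³ + 3,738 m³ = 5,484 m³ (under)
April 2018–June 2018: 1,500 m³ + 3,738 m³ + 8,660 m³ = 13,898 m³ (over)
May 2018–July 2018: 3,738 m³ + 8,660 m³ + 76 m³ = 12,474 m³ (over)
June 2018–August 2018: 8,660 m³ + 76 m³ + 4,071 m³ = 12,807 m³ (over)
July 2018–September 2018: 76 m³ + 4,071 m³ + 8,144 m³ = 12,291 m³ (over)
August 2018–October 2018: 4,071 m³ + 8,144 m³ + 101 m³ = 12,316 m³ (over)
September 2018–November 2018: 8,144 m³ + 101 m³ + 635 m³ = 8,880 m³ (under)
5 windows exceed the threshold.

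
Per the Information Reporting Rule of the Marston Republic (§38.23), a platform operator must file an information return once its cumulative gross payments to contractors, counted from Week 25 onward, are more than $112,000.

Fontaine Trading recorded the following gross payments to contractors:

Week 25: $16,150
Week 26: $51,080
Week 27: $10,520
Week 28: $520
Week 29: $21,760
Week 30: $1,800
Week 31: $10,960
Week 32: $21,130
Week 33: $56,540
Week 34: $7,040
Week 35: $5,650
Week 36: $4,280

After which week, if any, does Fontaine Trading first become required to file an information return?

Week 31

Through Week 25: $16,150
Through Week 26: $67,230
Through Week 27: $77,750
Through Week 28: $78,270
Through Week 29: $100,030
Through Week 30: $101,830
Through Week 31: $112,790 ← exceeds threshold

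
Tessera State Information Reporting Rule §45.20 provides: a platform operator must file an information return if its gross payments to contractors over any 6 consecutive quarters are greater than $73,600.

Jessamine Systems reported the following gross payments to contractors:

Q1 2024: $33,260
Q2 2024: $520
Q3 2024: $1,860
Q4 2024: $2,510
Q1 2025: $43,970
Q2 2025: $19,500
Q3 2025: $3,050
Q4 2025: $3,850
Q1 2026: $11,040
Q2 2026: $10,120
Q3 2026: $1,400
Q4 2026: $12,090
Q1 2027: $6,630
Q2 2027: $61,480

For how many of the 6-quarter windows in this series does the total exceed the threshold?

Q1 2024–Q2 2025: $33,260 + $520 + $1,860 + $2,510 + $43,970 + $19,500 = $101,620 (over)
Q2 2024–Q3 2025: $520 + $1,860 + $2,510 + $43,970 + $19,500 + $3,050 = $71,410 (under)
Q3 2024–Q4 2025: $1,860 + $2,510 + $43,970 + $19,500 + $3,050 + $3,850 = $74,740 (over)
Q4 2024–Q1 2026: $2,510 + $43,970 + $19,500 + $3,050 + $3,850 + $11,040 = $83,920 (over)
Q1 2025–Q2 2026: $43,970 + $19,500 + $3,050 + $3,850 + $11,040 + $10,120 = $91,530 (over)
Q2 2025–Q3 2026: $19,500 + $3,050 + $3,850 + $11,040 + $10,120 + $1,400 = $48,960 (under)
Q3 2025–Q4 2026: $3,050 + $3,850 + $11,040 + $10,120 + $1,400 + $12,090 = $41,550 (under)
Q4 2025–Q1 2027: $3,850 + $11,040 + $10,120 + $1,400 + $12,090 + $6,630 = $45,130 (under)
Q1 2026–Q2 2027: $11,040 + $10,120 + $1,400 + $12,090 + $6,630 + $61,480 = $102,760 (over)
5 windows exceed the threshold.

5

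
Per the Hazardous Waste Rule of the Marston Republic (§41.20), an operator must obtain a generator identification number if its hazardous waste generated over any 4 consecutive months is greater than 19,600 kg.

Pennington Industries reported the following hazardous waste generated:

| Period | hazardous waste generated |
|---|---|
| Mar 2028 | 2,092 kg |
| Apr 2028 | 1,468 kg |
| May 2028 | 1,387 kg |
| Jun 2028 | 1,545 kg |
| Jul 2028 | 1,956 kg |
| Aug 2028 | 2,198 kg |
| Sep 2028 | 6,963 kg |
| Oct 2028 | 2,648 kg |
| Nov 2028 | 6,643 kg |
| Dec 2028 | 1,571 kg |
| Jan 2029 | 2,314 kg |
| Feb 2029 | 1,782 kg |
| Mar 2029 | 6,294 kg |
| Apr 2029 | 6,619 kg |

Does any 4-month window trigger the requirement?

No

Mar 2028–Jun 2028: 2,092 kg + 1,468 kg + 1,387 kg + 1,545 kg = 6,492 kg (under)
Apr 2028–Jul 2028: 1,468 kg + 1,387 kg + 1,545 kg + 1,956 kg = 6,356 kg (under)
May 2028–Aug 2028: 1,387 kg + 1,545 kg + 1,956 kg + 2,198 kg = 7,086 kg (under)
Jun 2028–Sep 2028: 1,545 kg + 1,956 kg + 2,198 kg + 6,963 kg = 12,662 kg (under)
Jul 2028–Oct 2028: 1,956 kg + 2,198 kg + 6,963 kg + 2,648 kg = 13,765 kg (under)
Aug 2028–Nov 2028: 2,198 kg + 6,963 kg + 2,648 kg + 6,643 kg = 18,452 kg (under)
Sep 2028–Dec 2028: 6,963 kg + 2,648 kg + 6,643 kg + 1,571 kg = 17,825 kg (under)
Oct 2028–Jan 2029: 2,648 kg + 6,643 kg + 1,571 kg + 2,314 kg = 13,176 kg (under)
Nov 2028–Feb 2029: 6,643 kg + 1,571 kg + 2,314 kg + 1,782 kg = 12,310 kg (under)
Dec 2028–Mar 2029: 1,571 kg + 2,314 kg + 1,782 kg + 6,294 kg = 11,961 kg (under)
Jan 2029–Apr 2029: 2,314 kg + 1,782 kg + 6,294 kg + 6,619 kg = 17,009 kg (under)
No window exceeds 19,600 kg.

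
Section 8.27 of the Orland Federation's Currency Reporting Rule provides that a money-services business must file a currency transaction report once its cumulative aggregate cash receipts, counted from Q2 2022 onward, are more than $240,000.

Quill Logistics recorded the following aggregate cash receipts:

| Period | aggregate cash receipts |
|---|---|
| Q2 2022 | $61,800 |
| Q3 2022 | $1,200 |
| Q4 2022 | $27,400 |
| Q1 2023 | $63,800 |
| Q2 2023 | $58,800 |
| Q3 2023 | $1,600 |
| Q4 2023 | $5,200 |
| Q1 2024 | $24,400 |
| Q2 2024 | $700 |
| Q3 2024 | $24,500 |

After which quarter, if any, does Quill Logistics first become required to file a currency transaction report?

Through Q2 2022: $61,800
Through Q3 2022: $63,000
Through Q4 2022: $90,400
Through Q1 2023: $154,200
Through Q2 2023: $213,000
Through Q3 2023: $214,600
Through Q4 2023: $219,800
Through Q1 2024: $244,200 ← exceeds threshold

Q1 2024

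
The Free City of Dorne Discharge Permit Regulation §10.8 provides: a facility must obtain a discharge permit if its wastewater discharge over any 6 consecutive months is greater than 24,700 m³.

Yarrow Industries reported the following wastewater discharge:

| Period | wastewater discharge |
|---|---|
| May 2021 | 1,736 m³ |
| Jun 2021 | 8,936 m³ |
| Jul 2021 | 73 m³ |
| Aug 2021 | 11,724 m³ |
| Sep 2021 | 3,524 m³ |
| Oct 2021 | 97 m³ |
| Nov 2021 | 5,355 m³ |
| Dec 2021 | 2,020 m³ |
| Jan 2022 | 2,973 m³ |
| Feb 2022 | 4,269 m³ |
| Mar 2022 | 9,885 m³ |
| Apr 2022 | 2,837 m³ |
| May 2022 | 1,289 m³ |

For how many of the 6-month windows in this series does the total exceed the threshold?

May 2021–Oct 2021: 1,736 m³ + 8,936 m³ + 73 m³ + 11,724 m³ + 3,524 m³ + 97 m³ = 26,090 m³ (over)
Jun 2021–Nov 2021: 8,936 m³ + 73 m³ + 11,724 m³ + 3,524 m³ + 97 m³ + 5,355 m³ = 29,709 m³ (over)
Jul 2021–Dec 2021: 73 m³ + 11,724 m³ + 3,524 m³ + 97 m³ + 5,355 m³ + 2,020 m³ = 22,793 m³ (under)
Aug 2021–Jan 2022: 11,724 m³ + 3,524 m³ + 97 m³ + 5,355 m³ + 2,020 m³ + 2,973 m³ = 25,693 m³ (over)
Sep 2021–Feb 2022: 3,524 m³ + 97 m³ + 5,355 m³ + 2,020 m³ + 2,973 m³ + 4,269 m³ = 18,238 m³ (under)
Oct 2021–Mar 2022: 97 m³ + 5,355 m³ + 2,020 m³ + 2,973 m³ + 4,269 m³ + 9,885 m³ = 24,599 m³ (under)
Nov 2021–Apr 2022: 5,355 m³ + 2,020 m³ + 2,973 m³ + 4,269 m³ + 9,885 m³ + 2,837 m³ = 27,339 m³ (over)
Dec 2021–May 2022: 2,020 m³ + 2,973 m³ + 4,269 m³ + 9,885 m³ + 2,837 m³ + 1,289 m³ = 23,273 m³ (under)
4 windows exceed the threshold.

4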